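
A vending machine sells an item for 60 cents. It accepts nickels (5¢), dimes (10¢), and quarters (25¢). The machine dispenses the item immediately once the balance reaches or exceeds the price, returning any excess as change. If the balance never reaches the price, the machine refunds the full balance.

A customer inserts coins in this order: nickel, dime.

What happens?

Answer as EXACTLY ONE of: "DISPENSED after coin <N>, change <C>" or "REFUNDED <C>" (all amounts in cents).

Price: 60¢
Coin 1 (nickel, 5¢): balance = 5¢
Coin 2 (dime, 10¢): balance = 15¢
All coins inserted, balance 15¢ < price 60¢ → REFUND 15¢

Answer: REFUNDED 15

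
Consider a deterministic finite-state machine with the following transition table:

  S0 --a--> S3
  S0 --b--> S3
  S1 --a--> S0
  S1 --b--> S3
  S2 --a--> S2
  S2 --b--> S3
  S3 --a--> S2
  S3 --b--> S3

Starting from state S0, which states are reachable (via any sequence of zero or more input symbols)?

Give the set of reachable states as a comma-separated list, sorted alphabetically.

Answer: S0, S2, S3

Derivation:
BFS from S0:
  visit S0: S0--a-->S3 (new), S0--b-->S3 (seen)
  visit S3: S3--a-->S2 (new), S3--b-->S3 (seen)
  visit S2: S2--a-->S2 (seen), S2--b-->S3 (seen)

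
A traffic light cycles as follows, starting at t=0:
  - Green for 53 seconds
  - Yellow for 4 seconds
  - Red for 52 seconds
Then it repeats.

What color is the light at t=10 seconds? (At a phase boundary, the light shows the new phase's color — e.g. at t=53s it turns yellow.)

Answer: green

Derivation:
Cycle length = 53 + 4 + 52 = 109s
t = 10, phase_t = 10 mod 109 = 10
10 < 53 (green end) → GREEN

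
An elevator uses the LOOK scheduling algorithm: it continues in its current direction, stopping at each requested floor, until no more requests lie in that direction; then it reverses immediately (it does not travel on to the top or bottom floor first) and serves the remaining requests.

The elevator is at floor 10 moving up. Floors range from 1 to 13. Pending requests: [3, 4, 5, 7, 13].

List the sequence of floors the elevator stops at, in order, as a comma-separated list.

Answer: 13, 7, 5, 4, 3

Derivation:
Current: 10, moving UP
Serve above first (ascending): [13]
Then reverse, serve below (descending): [7, 5, 4, 3]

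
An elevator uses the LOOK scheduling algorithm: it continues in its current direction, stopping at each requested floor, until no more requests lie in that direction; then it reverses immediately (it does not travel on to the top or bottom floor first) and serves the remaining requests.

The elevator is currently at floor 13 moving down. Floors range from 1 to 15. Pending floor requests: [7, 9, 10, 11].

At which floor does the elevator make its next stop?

Current floor: 13, direction: down
Requests above: []
Requests below: [7, 9, 10, 11]
Moving down and requests lie below → nearest below is max([7, 9, 10, 11]) = 11

Answer: 11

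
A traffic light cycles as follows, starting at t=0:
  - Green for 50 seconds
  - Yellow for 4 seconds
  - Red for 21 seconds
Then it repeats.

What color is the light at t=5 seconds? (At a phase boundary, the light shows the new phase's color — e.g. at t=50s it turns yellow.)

Answer: green

Derivation:
Cycle length = 50 + 4 + 21 = 75s
t = 5, phase_t = 5 mod 75 = 5
5 < 50 (green end) → GREEN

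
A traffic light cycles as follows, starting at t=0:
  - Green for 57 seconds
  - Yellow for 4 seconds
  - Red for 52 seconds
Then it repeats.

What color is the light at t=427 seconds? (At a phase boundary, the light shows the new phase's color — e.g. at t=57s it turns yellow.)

Answer: red

Derivation:
Cycle length = 57 + 4 + 52 = 113s
t = 427, phase_t = 427 mod 113 = 88
88 >= 61 → RED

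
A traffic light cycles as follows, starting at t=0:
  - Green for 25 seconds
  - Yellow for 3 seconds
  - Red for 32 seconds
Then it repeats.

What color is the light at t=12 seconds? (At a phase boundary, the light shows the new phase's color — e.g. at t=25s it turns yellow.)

Cycle length = 25 + 3 + 32 = 60s
t = 12, phase_t = 12 mod 60 = 12
12 < 25 (green end) → GREEN

Answer: green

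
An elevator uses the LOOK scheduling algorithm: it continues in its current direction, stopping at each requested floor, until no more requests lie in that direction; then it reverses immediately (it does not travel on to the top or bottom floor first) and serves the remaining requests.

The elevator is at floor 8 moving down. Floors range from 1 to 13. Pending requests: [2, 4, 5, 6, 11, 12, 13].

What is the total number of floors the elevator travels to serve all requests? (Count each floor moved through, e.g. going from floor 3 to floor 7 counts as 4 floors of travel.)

Answer: 17

Derivation:
Start at floor 8 moving down, LOOK stop order: [6, 5, 4, 2, 11, 12, 13]
  8 → 6: |6-8| = 2, total = 2
  6 → 5: |5-6| = 1, total = 3
  5 → 4: |4-5| = 1, total = 4
  4 → 2: |2-4| = 2, total = 6
  2 → 11: |11-2| = 9, total = 15
  11 → 12: |12-11| = 1, total = 16
  12 → 13: |13-12| = 1, total = 17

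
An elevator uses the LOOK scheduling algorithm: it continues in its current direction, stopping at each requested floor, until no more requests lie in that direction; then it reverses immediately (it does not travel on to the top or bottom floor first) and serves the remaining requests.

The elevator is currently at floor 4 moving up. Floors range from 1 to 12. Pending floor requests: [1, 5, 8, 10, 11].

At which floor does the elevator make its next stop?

Answer: 5

Derivation:
Current floor: 4, direction: up
Requests above: [5, 8, 10, 11]
Requests below: [1]
Moving up and requests lie above → nearest above is min([5, 8, 10, 11]) = 5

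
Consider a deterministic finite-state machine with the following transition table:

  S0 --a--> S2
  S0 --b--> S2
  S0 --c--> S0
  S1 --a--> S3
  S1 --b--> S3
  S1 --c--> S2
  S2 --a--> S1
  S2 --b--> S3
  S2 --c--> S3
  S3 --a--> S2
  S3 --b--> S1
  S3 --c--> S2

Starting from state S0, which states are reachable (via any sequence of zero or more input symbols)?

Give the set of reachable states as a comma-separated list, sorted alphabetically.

Answer: S0, S1, S2, S3

Derivation:
BFS from S0:
  visit S0: S0--a-->S2 (new), S0--b-->S2 (seen), S0--c-->S0 (seen)
  visit S2: S2--a-->S1 (new), S2--b-->S3 (new), S2--c-->S3 (seen)
  visit S1: S1--a-->S3 (seen), S1--b-->S3 (seen), S1--c-->S2 (seen)
  visit S3: S3--a-->S2 (seen), S3--b-->S1 (seen), S3--c-->S2 (seen)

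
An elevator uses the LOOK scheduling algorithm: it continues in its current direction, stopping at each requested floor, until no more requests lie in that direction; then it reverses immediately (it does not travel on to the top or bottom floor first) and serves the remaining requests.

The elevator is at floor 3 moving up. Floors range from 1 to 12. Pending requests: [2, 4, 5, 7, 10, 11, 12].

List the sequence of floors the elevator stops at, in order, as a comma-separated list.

Current: 3, moving UP
Serve above first (ascending): [4, 5, 7, 10, 11, 12]
Then reverse, serve below (descending): [2]

Answer: 4, 5, 7, 10, 11, 12, 2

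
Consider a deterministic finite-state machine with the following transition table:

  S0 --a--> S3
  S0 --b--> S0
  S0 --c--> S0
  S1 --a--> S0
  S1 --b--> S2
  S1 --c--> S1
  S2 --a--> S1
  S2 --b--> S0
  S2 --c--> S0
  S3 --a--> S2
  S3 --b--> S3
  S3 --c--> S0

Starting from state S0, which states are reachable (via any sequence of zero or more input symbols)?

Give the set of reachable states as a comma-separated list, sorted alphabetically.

Answer: S0, S1, S2, S3

Derivation:
BFS from S0:
  visit S0: S0--a-->S3 (new), S0--b-->S0 (seen), S0--c-->S0 (seen)
  visit S3: S3--a-->S2 (new), S3--b-->S3 (seen), S3--c-->S0 (seen)
  visit S2: S2--a-->S1 (new), S2--b-->S0 (seen), S2--c-->S0 (seen)
  visit S1: S1--a-->S0 (seen), S1--b-->S2 (seen), S1--c-->S1 (seen)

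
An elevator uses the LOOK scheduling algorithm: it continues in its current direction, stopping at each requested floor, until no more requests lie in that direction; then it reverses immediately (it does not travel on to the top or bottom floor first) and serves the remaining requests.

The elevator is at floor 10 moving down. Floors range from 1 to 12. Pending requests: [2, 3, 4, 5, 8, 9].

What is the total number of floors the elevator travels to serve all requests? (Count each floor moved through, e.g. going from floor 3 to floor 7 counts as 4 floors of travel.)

Answer: 8

Derivation:
Start at floor 10 moving down, LOOK stop order: [9, 8, 5, 4, 3, 2]
  10 → 9: |9-10| = 1, total = 1
  9 → 8: |8-9| = 1, total = 2
  8 → 5: |5-8| = 3, total = 5
  5 → 4: |4-5| = 1, total = 6
  4 → 3: |3-4| = 1, total = 7
  3 → 2: |2-3| = 1, total = 8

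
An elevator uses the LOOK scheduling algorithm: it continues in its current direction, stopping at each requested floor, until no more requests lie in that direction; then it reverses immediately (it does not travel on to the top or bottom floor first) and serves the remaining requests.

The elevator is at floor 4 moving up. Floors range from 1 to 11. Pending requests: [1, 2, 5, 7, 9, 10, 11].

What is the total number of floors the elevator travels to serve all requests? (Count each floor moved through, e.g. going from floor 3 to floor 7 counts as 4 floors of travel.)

Start at floor 4 moving up, LOOK stop order: [5, 7, 9, 10, 11, 2, 1]
  4 → 5: |5-4| = 1, total = 1
  5 → 7: |7-5| = 2, total = 3
  7 → 9: |9-7| = 2, total = 5
  9 → 10: |10-9| = 1, total = 6
  10 → 11: |11-10| = 1, total = 7
  11 → 2: |2-11| = 9, total = 16
  2 → 1: |1-2| = 1, total = 17

Answer: 17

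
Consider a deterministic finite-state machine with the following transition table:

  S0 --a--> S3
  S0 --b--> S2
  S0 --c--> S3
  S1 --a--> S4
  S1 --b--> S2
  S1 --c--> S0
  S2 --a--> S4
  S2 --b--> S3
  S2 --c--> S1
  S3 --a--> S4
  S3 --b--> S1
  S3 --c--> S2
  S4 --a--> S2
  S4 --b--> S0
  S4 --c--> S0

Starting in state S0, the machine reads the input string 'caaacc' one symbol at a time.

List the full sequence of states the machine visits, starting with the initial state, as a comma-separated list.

Answer: S0, S3, S4, S2, S4, S0, S3

Derivation:
Start: S0
  read 'c': S0 --c--> S3
  read 'a': S3 --a--> S4
  read 'a': S4 --a--> S2
  read 'a': S2 --a--> S4
  read 'c': S4 --c--> S0
  read 'c': S0 --c--> S3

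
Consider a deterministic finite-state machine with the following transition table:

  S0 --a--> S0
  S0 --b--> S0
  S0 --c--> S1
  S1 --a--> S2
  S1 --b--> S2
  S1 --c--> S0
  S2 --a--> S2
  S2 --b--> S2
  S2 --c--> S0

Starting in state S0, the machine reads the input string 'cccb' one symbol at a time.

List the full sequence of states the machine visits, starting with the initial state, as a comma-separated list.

Answer: S0, S1, S0, S1, S2

Derivation:
Start: S0
  read 'c': S0 --c--> S1
  read 'c': S1 --c--> S0
  read 'c': S0 --c--> S1
  read 'b': S1 --b--> S2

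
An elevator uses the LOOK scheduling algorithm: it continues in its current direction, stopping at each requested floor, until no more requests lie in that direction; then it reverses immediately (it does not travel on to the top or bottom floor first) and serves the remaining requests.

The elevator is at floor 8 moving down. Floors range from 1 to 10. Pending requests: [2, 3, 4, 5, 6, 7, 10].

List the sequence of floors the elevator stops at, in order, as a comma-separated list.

Current: 8, moving DOWN
Serve below first (descending): [7, 6, 5, 4, 3, 2]
Then reverse, serve above (ascending): [10]

Answer: 7, 6, 5, 4, 3, 2, 10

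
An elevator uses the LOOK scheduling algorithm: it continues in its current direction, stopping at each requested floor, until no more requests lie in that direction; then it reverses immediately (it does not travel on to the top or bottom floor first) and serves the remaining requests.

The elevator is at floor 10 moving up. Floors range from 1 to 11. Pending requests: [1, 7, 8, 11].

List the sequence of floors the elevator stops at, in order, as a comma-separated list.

Answer: 11, 8, 7, 1

Derivation:
Current: 10, moving UP
Serve above first (ascending): [11]
Then reverse, serve below (descending): [8, 7, 1]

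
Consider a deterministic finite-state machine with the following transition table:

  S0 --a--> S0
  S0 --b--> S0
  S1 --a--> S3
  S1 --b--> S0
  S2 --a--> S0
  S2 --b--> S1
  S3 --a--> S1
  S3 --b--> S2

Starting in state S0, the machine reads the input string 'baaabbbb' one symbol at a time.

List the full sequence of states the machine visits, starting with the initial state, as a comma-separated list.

Start: S0
  read 'b': S0 --b--> S0
  read 'a': S0 --a--> S0
  read 'a': S0 --a--> S0
  read 'a': S0 --a--> S0
  read 'b': S0 --b--> S0
  read 'b': S0 --b--> S0
  read 'b': S0 --b--> S0
  read 'b': S0 --b--> S0

Answer: S0, S0, S0, S0, S0, S0, S0, S0, S0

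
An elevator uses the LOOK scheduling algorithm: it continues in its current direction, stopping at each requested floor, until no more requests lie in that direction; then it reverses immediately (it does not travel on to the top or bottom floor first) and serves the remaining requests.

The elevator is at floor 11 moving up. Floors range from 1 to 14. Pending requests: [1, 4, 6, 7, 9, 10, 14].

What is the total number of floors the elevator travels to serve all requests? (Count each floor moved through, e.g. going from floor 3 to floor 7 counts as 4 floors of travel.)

Answer: 16

Derivation:
Start at floor 11 moving up, LOOK stop order: [14, 10, 9, 7, 6, 4, 1]
  11 → 14: |14-11| = 3, total = 3
  14 → 10: |10-14| = 4, total = 7
  10 → 9: |9-10| = 1, total = 8
  9 → 7: |7-9| = 2, total = 10
  7 → 6: |6-7| = 1, total = 11
  6 → 4: |4-6| = 2, total = 13
  4 → 1: |1-4| = 3, total = 16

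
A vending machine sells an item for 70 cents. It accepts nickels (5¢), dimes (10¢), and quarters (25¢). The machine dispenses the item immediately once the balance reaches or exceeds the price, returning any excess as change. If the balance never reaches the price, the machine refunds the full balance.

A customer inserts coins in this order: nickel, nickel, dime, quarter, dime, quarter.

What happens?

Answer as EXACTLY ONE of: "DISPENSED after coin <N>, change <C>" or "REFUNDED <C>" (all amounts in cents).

Answer: DISPENSED after coin 6, change 10

Derivation:
Price: 70¢
Coin 1 (nickel, 5¢): balance = 5¢
Coin 2 (nickel, 5¢): balance = 10¢
Coin 3 (dime, 10¢): balance = 20¢
Coin 4 (quarter, 25¢): balance = 45¢
Coin 5 (dime, 10¢): balance = 55¢
Coin 6 (quarter, 25¢): balance = 80¢
  → balance >= price → DISPENSE, change = 80 - 70 = 10¢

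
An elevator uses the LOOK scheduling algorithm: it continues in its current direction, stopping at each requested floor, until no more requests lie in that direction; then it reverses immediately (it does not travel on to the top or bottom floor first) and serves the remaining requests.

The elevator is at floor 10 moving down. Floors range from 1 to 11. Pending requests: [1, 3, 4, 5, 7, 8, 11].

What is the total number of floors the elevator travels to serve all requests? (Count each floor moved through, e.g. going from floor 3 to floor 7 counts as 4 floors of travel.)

Answer: 19

Derivation:
Start at floor 10 moving down, LOOK stop order: [8, 7, 5, 4, 3, 1, 11]
  10 → 8: |8-10| = 2, total = 2
  8 → 7: |7-8| = 1, total = 3
  7 → 5: |5-7| = 2, total = 5
  5 → 4: |4-5| = 1, total = 6
  4 → 3: |3-4| = 1, total = 7
  3 → 1: |1-3| = 2, total = 9
  1 → 11: |11-1| = 10, total = 19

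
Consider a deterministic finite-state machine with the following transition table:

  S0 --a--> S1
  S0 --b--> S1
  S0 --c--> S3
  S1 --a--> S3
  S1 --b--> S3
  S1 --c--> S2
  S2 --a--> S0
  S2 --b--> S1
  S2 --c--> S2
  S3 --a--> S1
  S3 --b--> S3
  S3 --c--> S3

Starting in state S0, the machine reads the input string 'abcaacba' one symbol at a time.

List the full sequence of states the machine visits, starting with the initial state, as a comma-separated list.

Start: S0
  read 'a': S0 --a--> S1
  read 'b': S1 --b--> S3
  read 'c': S3 --c--> S3
  read 'a': S3 --a--> S1
  read 'a': S1 --a--> S3
  read 'c': S3 --c--> S3
  read 'b': S3 --b--> S3
  read 'a': S3 --a--> S1

Answer: S0, S1, S3, S3, S1, S3, S3, S3, S1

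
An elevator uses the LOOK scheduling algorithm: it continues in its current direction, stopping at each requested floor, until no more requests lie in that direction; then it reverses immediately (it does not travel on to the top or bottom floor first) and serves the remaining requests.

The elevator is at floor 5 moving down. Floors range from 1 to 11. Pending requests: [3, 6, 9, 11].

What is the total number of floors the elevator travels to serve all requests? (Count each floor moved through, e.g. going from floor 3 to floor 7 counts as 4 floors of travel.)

Start at floor 5 moving down, LOOK stop order: [3, 6, 9, 11]
  5 → 3: |3-5| = 2, total = 2
  3 → 6: |6-3| = 3, total = 5
  6 → 9: |9-6| = 3, total = 8
  9 → 11: |11-9| = 2, total = 10

Answer: 10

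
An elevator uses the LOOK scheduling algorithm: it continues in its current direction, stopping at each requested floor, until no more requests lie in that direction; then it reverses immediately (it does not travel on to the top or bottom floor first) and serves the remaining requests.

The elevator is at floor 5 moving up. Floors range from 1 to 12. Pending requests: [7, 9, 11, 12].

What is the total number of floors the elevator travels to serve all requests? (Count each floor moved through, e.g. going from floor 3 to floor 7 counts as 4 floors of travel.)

Start at floor 5 moving up, LOOK stop order: [7, 9, 11, 12]
  5 → 7: |7-5| = 2, total = 2
  7 → 9: |9-7| = 2, total = 4
  9 → 11: |11-9| = 2, total = 6
  11 → 12: |12-11| = 1, total = 7

Answer: 7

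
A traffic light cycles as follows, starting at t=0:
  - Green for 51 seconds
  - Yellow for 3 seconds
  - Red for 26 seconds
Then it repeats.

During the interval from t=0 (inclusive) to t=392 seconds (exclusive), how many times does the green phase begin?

Answer: 5

Derivation:
Cycle = 51+3+26 = 80s
green phase starts at t = k*80 + 0 for k=0,1,2,...
Need k*80+0 < 392 → k < 4.900
k ∈ {0, ..., 4} → 5 starts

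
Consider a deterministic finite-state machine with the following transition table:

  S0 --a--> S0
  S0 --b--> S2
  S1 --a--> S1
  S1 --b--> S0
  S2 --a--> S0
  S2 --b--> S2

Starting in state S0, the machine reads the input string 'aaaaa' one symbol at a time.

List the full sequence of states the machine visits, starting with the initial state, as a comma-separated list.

Start: S0
  read 'a': S0 --a--> S0
  read 'a': S0 --a--> S0
  read 'a': S0 --a--> S0
  read 'a': S0 --a--> S0
  read 'a': S0 --a--> S0

Answer: S0, S0, S0, S0, S0, S0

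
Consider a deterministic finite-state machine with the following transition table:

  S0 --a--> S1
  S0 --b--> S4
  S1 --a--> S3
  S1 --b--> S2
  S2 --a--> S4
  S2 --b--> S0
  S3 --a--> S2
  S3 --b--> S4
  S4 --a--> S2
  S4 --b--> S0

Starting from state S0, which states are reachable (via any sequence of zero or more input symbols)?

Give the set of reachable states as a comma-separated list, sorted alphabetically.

Answer: S0, S1, S2, S3, S4

Derivation:
BFS from S0:
  visit S0: S0--a-->S1 (new), S0--b-->S4 (new)
  visit S1: S1--a-->S3 (new), S1--b-->S2 (new)
  visit S4: S4--a-->S2 (seen), S4--b-->S0 (seen)
  visit S3: S3--a-->S2 (seen), S3--b-->S4 (seen)
  visit S2: S2--a-->S4 (seen), S2--b-->S0 (seen)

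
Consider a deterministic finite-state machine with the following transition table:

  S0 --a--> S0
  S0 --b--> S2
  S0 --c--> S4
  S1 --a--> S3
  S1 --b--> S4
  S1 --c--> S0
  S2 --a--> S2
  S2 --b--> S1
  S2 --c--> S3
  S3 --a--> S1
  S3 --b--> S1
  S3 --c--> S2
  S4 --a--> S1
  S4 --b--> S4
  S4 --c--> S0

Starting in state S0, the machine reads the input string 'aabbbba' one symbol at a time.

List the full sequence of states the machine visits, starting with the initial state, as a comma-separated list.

Start: S0
  read 'a': S0 --a--> S0
  read 'a': S0 --a--> S0
  read 'b': S0 --b--> S2
  read 'b': S2 --b--> S1
  read 'b': S1 --b--> S4
  read 'b': S4 --b--> S4
  read 'a': S4 --a--> S1

Answer: S0, S0, S0, S2, S1, S4, S4, S1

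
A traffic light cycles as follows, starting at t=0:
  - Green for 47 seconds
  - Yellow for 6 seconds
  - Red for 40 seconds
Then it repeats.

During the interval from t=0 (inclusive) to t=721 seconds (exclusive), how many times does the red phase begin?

Cycle = 47+6+40 = 93s
red phase starts at t = k*93 + 53 for k=0,1,2,...
Need k*93+53 < 721 → k < 7.183
k ∈ {0, ..., 7} → 8 starts

Answer: 8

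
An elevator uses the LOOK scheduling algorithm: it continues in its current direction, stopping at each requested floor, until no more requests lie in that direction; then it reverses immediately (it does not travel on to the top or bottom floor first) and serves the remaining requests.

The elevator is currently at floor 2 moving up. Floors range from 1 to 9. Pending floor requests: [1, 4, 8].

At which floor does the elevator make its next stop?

Current floor: 2, direction: up
Requests above: [4, 8]
Requests below: [1]
Moving up and requests lie above → nearest above is min([4, 8]) = 4

Answer: 4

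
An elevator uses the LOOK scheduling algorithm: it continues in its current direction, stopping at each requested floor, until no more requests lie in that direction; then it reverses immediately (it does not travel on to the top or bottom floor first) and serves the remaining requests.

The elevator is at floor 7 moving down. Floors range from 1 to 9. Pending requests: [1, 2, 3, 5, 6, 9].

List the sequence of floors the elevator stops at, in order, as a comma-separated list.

Current: 7, moving DOWN
Serve below first (descending): [6, 5, 3, 2, 1]
Then reverse, serve above (ascending): [9]

Answer: 6, 5, 3, 2, 1, 9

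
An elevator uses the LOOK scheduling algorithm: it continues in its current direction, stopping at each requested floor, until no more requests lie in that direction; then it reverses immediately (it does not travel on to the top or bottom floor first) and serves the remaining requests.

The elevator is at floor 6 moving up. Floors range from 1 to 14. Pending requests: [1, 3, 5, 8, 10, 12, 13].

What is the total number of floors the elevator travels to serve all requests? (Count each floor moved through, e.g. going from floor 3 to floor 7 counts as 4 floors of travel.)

Start at floor 6 moving up, LOOK stop order: [8, 10, 12, 13, 5, 3, 1]
  6 → 8: |8-6| = 2, total = 2
  8 → 10: |10-8| = 2, total = 4
  10 → 12: |12-10| = 2, total = 6
  12 → 13: |13-12| = 1, total = 7
  13 → 5: |5-13| = 8, total = 15
  5 → 3: |3-5| = 2, total = 17
  3 → 1: |1-3| = 2, total = 19

Answer: 19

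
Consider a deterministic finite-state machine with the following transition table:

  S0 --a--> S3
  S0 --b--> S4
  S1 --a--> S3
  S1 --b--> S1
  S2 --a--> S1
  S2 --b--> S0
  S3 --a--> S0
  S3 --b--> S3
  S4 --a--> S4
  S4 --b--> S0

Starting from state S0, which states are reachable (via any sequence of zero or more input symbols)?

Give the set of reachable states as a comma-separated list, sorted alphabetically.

Answer: S0, S3, S4

Derivation:
BFS from S0:
  visit S0: S0--a-->S3 (new), S0--b-->S4 (new)
  visit S3: S3--a-->S0 (seen), S3--b-->S3 (seen)
  visit S4: S4--a-->S4 (seen), S4--b-->S0 (seen)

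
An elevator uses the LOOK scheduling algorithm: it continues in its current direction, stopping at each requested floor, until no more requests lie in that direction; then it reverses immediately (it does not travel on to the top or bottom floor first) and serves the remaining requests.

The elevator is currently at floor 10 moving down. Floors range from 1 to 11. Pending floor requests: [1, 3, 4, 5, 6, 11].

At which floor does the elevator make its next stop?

Current floor: 10, direction: down
Requests above: [11]
Requests below: [1, 3, 4, 5, 6]
Moving down and requests lie below → nearest below is max([1, 3, 4, 5, 6]) = 6

Answer: 6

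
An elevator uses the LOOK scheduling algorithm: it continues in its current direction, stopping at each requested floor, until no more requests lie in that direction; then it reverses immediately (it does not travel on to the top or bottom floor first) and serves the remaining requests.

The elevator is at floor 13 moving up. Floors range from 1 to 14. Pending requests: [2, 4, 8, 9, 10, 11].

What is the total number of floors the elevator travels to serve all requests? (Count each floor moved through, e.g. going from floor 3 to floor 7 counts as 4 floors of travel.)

Start at floor 13 moving up, LOOK stop order: [11, 10, 9, 8, 4, 2]
  13 → 11: |11-13| = 2, total = 2
  11 → 10: |10-11| = 1, total = 3
  10 → 9: |9-10| = 1, total = 4
  9 → 8: |8-9| = 1, total = 5
  8 → 4: |4-8| = 4, total = 9
  4 → 2: |2-4| = 2, total = 11

Answer: 11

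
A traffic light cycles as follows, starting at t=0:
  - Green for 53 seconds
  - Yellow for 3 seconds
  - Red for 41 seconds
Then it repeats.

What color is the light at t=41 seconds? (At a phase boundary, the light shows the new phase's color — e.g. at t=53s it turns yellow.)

Answer: green

Derivation:
Cycle length = 53 + 3 + 41 = 97s
t = 41, phase_t = 41 mod 97 = 41
41 < 53 (green end) → GREEN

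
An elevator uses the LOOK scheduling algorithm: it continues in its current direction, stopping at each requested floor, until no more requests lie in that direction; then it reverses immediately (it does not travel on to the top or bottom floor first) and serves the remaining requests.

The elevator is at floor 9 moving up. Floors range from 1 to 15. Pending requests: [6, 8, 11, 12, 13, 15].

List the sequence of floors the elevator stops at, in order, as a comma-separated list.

Current: 9, moving UP
Serve above first (ascending): [11, 12, 13, 15]
Then reverse, serve below (descending): [8, 6]

Answer: 11, 12, 13, 15, 8, 6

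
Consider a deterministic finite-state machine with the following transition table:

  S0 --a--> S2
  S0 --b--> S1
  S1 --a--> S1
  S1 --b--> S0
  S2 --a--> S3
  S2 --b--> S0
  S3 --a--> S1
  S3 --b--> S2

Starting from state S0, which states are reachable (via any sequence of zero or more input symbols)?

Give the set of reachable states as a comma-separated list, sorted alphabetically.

Answer: S0, S1, S2, S3

Derivation:
BFS from S0:
  visit S0: S0--a-->S2 (new), S0--b-->S1 (new)
  visit S2: S2--a-->S3 (new), S2--b-->S0 (seen)
  visit S1: S1--a-->S1 (seen), S1--b-->S0 (seen)
  visit S3: S3--a-->S1 (seen), S3--b-->S2 (seen)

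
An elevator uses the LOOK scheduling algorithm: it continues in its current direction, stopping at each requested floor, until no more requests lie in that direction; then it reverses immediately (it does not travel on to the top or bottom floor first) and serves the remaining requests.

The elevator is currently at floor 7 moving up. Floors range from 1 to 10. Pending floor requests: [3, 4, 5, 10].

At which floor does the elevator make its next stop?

Current floor: 7, direction: up
Requests above: [10]
Requests below: [3, 4, 5]
Moving up and requests lie above → nearest above is min([10]) = 10

Answer: 10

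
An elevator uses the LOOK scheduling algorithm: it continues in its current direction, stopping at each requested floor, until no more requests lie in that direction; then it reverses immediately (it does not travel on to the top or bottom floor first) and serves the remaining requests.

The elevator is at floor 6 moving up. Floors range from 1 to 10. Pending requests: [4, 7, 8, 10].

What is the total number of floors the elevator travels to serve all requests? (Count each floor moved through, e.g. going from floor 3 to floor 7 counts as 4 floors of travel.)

Answer: 10

Derivation:
Start at floor 6 moving up, LOOK stop order: [7, 8, 10, 4]
  6 → 7: |7-6| = 1, total = 1
  7 → 8: |8-7| = 1, total = 2
  8 → 10: |10-8| = 2, total = 4
  10 → 4: |4-10| = 6, total = 10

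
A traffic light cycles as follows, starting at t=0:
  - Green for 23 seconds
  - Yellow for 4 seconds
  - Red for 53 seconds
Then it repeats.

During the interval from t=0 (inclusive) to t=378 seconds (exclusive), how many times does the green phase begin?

Cycle = 23+4+53 = 80s
green phase starts at t = k*80 + 0 for k=0,1,2,...
Need k*80+0 < 378 → k < 4.725
k ∈ {0, ..., 4} → 5 starts

Answer: 5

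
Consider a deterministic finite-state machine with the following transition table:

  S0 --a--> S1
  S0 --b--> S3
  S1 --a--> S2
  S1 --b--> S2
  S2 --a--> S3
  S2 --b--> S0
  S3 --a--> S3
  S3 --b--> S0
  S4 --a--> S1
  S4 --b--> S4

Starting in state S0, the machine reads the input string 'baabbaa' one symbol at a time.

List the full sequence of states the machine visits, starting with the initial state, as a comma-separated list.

Start: S0
  read 'b': S0 --b--> S3
  read 'a': S3 --a--> S3
  read 'a': S3 --a--> S3
  read 'b': S3 --b--> S0
  read 'b': S0 --b--> S3
  read 'a': S3 --a--> S3
  read 'a': S3 --a--> S3

Answer: S0, S3, S3, S3, S0, S3, S3, S3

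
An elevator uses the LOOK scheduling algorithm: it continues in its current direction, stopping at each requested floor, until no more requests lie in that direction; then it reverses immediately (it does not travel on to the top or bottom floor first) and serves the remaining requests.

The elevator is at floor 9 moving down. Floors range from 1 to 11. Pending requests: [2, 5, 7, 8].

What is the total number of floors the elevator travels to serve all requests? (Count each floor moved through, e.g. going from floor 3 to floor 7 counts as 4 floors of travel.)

Start at floor 9 moving down, LOOK stop order: [8, 7, 5, 2]
  9 → 8: |8-9| = 1, total = 1
  8 → 7: |7-8| = 1, total = 2
  7 → 5: |5-7| = 2, total = 4
  5 → 2: |2-5| = 3, total = 7

Answer: 7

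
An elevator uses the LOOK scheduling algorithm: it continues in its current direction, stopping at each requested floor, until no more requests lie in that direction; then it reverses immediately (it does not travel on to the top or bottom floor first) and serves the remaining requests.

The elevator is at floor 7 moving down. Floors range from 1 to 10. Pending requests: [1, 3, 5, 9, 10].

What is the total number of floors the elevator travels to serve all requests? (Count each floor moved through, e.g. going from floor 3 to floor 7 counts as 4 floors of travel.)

Answer: 15

Derivation:
Start at floor 7 moving down, LOOK stop order: [5, 3, 1, 9, 10]
  7 → 5: |5-7| = 2, total = 2
  5 → 3: |3-5| = 2, total = 4
  3 → 1: |1-3| = 2, total = 6
  1 → 9: |9-1| = 8, total = 14
  9 → 10: |10-9| = 1, total = 15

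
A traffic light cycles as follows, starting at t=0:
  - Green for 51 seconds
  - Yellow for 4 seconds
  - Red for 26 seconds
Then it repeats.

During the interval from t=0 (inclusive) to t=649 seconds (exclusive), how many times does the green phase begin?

Answer: 9

Derivation:
Cycle = 51+4+26 = 81s
green phase starts at t = k*81 + 0 for k=0,1,2,...
Need k*81+0 < 649 → k < 8.012
k ∈ {0, ..., 8} → 9 starts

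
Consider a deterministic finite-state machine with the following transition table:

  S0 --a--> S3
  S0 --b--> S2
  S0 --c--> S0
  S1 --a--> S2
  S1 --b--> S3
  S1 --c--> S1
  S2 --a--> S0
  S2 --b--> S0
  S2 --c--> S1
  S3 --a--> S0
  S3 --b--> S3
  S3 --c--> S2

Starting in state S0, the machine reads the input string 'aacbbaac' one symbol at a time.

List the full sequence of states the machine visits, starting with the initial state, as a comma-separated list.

Start: S0
  read 'a': S0 --a--> S3
  read 'a': S3 --a--> S0
  read 'c': S0 --c--> S0
  read 'b': S0 --b--> S2
  read 'b': S2 --b--> S0
  read 'a': S0 --a--> S3
  read 'a': S3 --a--> S0
  read 'c': S0 --c--> S0

Answer: S0, S3, S0, S0, S2, S0, S3, S0, S0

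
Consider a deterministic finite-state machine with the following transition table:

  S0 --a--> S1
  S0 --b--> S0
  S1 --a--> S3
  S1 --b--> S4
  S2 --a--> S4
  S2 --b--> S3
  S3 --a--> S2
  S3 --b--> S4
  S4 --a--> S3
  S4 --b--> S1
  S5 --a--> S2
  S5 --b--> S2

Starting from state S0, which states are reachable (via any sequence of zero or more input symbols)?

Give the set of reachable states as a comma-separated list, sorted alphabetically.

BFS from S0:
  visit S0: S0--a-->S1 (new), S0--b-->S0 (seen)
  visit S1: S1--a-->S3 (new), S1--b-->S4 (new)
  visit S3: S3--a-->S2 (new), S3--b-->S4 (seen)
  visit S4: S4--a-->S3 (seen), S4--b-->S1 (seen)
  visit S2: S2--a-->S4 (seen), S2--b-->S3 (seen)

Answer: S0, S1, S2, S3, S4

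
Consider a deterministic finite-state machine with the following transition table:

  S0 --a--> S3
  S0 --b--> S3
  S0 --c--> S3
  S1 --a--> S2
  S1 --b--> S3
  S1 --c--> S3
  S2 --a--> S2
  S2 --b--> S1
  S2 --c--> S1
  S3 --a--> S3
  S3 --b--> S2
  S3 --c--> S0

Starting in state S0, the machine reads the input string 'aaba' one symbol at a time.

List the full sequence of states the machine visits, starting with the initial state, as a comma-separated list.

Start: S0
  read 'a': S0 --a--> S3
  read 'a': S3 --a--> S3
  read 'b': S3 --b--> S2
  read 'a': S2 --a--> S2

Answer: S0, S3, S3, S2, S2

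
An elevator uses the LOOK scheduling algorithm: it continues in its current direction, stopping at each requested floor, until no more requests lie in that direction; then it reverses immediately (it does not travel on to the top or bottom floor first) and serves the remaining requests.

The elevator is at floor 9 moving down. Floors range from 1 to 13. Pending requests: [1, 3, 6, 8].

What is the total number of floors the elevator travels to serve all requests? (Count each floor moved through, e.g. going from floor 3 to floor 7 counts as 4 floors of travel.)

Start at floor 9 moving down, LOOK stop order: [8, 6, 3, 1]
  9 → 8: |8-9| = 1, total = 1
  8 → 6: |6-8| = 2, total = 3
  6 → 3: |3-6| = 3, total = 6
  3 → 1: |1-3| = 2, total = 8

Answer: 8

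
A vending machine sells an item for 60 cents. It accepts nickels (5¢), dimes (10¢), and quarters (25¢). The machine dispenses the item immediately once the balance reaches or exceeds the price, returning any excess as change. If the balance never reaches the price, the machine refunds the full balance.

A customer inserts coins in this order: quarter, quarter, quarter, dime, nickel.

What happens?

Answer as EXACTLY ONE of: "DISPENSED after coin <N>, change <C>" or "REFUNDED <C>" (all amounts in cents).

Price: 60¢
Coin 1 (quarter, 25¢): balance = 25¢
Coin 2 (quarter, 25¢): balance = 50¢
Coin 3 (quarter, 25¢): balance = 75¢
  → balance >= price → DISPENSE, change = 75 - 60 = 15¢

Answer: DISPENSED after coin 3, change 15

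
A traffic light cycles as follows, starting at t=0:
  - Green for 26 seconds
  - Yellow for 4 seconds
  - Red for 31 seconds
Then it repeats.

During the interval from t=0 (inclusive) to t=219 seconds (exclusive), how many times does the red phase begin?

Cycle = 26+4+31 = 61s
red phase starts at t = k*61 + 30 for k=0,1,2,...
Need k*61+30 < 219 → k < 3.098
k ∈ {0, ..., 3} → 4 starts

Answer: 4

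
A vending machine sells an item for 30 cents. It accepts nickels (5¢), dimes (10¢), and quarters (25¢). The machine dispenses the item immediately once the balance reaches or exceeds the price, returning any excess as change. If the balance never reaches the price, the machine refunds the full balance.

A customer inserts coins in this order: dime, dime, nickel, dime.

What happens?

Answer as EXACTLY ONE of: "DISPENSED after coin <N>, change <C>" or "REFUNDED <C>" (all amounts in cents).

Answer: DISPENSED after coin 4, change 5

Derivation:
Price: 30¢
Coin 1 (dime, 10¢): balance = 10¢
Coin 2 (dime, 10¢): balance = 20¢
Coin 3 (nickel, 5¢): balance = 25¢
Coin 4 (dime, 10¢): balance = 35¢
  → balance >= price → DISPENSE, change = 35 - 30 = 5¢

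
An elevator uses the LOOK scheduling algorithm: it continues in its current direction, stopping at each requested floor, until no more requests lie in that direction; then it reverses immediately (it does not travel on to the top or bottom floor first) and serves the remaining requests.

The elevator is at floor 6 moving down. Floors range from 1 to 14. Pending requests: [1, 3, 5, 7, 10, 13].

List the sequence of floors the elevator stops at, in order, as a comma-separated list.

Current: 6, moving DOWN
Serve below first (descending): [5, 3, 1]
Then reverse, serve above (ascending): [7, 10, 13]

Answer: 5, 3, 1, 7, 10, 13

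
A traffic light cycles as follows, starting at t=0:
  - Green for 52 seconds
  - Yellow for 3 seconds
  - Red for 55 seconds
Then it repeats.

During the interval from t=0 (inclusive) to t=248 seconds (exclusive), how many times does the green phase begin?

Cycle = 52+3+55 = 110s
green phase starts at t = k*110 + 0 for k=0,1,2,...
Need k*110+0 < 248 → k < 2.255
k ∈ {0, ..., 2} → 3 starts

Answer: 3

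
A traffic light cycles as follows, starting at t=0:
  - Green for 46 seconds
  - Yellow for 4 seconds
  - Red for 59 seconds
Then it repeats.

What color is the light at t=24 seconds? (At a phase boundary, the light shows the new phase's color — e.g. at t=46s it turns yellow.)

Answer: green

Derivation:
Cycle length = 46 + 4 + 59 = 109s
t = 24, phase_t = 24 mod 109 = 24
24 < 46 (green end) → GREEN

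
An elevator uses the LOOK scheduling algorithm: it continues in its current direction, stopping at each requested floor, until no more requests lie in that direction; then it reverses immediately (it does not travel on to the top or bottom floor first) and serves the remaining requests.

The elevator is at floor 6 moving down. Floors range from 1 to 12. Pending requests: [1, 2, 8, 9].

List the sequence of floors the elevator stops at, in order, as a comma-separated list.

Current: 6, moving DOWN
Serve below first (descending): [2, 1]
Then reverse, serve above (ascending): [8, 9]

Answer: 2, 1, 8, 9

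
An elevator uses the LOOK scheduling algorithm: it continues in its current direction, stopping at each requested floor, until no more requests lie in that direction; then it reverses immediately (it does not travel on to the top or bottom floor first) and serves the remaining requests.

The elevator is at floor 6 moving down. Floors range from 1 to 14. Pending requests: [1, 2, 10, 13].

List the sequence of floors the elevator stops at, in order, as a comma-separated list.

Current: 6, moving DOWN
Serve below first (descending): [2, 1]
Then reverse, serve above (ascending): [10, 13]

Answer: 2, 1, 10, 13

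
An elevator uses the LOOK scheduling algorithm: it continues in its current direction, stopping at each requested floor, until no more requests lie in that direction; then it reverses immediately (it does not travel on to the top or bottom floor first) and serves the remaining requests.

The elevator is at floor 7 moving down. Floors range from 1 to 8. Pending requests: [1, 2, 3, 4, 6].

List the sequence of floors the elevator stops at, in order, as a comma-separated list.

Current: 7, moving DOWN
Serve below first (descending): [6, 4, 3, 2, 1]
Then reverse, serve above (ascending): []

Answer: 6, 4, 3, 2, 1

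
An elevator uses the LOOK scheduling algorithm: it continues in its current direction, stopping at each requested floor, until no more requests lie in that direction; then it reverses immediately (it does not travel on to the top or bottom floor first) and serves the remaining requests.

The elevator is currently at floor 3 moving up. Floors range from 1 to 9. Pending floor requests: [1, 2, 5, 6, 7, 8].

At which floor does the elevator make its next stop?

Current floor: 3, direction: up
Requests above: [5, 6, 7, 8]
Requests below: [1, 2]
Moving up and requests lie above → nearest above is min([5, 6, 7, 8]) = 5

Answer: 5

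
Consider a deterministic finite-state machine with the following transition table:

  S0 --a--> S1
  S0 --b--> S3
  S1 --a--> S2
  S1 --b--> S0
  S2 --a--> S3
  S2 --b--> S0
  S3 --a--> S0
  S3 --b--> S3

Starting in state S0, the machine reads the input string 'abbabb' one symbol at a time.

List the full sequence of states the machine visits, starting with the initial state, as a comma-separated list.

Answer: S0, S1, S0, S3, S0, S3, S3

Derivation:
Start: S0
  read 'a': S0 --a--> S1
  read 'b': S1 --b--> S0
  read 'b': S0 --b--> S3
  read 'a': S3 --a--> S0
  read 'b': S0 --b--> S3
  read 'b': S3 --b--> S3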